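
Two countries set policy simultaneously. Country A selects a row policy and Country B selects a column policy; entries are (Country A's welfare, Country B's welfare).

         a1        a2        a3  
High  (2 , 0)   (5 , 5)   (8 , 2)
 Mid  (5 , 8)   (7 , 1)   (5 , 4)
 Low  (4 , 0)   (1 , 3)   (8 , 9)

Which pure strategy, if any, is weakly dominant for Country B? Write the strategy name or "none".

none

a1 fails to dominate a2 at High (0<5).
a2 fails to dominate a1 at Mid (1<8).
a3 fails to dominate a1 at Mid (4<8).
No single strategy dominates all the others.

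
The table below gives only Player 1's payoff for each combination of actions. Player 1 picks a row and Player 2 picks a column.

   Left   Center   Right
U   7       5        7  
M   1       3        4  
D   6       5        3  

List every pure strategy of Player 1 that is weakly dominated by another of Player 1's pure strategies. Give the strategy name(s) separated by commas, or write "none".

U: no other strategy beats it everywhere (M at Left (7>1); D at Left (7>6)).
M: dominated, since U does at least as well everywhere (Left: 7>1, Center: 5>3, Right: 7>4).
U weakly dominates D — Left: 7>6, Center: 5=5, Right: 7>3.

M, D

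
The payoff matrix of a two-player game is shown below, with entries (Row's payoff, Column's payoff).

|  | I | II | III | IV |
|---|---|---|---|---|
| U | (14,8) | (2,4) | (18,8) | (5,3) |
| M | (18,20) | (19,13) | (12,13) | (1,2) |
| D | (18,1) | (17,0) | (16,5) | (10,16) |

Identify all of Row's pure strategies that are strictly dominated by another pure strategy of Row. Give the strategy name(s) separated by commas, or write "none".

none

Nothing dominates U: M at III (18>12); D at III (18>16).
M: no other strategy beats it everywhere (U at I (18>14); D at I (18=18)).
D is not dominated — it holds its own against U at I (18>14); M at I (18=18).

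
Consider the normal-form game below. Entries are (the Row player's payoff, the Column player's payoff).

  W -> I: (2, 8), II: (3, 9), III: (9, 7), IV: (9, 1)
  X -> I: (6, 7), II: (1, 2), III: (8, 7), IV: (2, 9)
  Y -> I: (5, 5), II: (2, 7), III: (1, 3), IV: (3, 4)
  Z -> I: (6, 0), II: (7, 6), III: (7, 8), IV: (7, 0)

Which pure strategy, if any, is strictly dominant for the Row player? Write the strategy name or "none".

none

W fails to dominate X at I (2<6).
X fails to dominate W at II (1<3).
Y fails to dominate W at II (2<3).
Z fails to dominate W at III (7<9).
No single strategy dominates all the others.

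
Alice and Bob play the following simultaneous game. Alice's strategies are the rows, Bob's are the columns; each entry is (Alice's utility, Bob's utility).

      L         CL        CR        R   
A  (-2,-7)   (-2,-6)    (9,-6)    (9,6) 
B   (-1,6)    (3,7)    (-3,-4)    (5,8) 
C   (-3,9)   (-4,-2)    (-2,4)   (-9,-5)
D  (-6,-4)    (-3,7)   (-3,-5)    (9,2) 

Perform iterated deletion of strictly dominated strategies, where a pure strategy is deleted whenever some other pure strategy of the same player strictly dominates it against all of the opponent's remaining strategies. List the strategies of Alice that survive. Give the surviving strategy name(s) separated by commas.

Row C is eliminated: A beats it against every remaining column (L: -2>-3, CL: -2>-4, CR: 9>-2, R: 9>-9).
For Bob, CL strictly dominates L on the remaining rows (A: -6>-7, B: 7>6, D: 7>-4); eliminate L.
Column CR is eliminated: R beats it against every remaining row (A: 6>-6, B: 8>-4, D: 2>-5).
Among the remaining strategies, none is strictly dominated by another pure strategy of the same player, so the elimination stops.
Surviving strategies — Alice: {A, B, D}; Bob: {CL, R}.

A, B, D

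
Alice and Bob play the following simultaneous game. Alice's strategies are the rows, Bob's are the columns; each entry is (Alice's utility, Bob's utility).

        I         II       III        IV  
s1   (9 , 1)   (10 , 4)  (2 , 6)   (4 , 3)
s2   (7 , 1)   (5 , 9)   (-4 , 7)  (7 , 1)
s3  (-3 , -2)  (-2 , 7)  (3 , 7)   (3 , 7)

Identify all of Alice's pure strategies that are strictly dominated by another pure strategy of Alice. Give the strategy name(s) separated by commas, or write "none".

none

Nothing dominates s1: s2 at I (9>7); s3 at I (9>-3).
s2 is not dominated — it holds its own against s1 at IV (7>4); s3 at I (7>-3).
Nothing dominates s3: s1 at III (3>2); s2 at III (3>-4).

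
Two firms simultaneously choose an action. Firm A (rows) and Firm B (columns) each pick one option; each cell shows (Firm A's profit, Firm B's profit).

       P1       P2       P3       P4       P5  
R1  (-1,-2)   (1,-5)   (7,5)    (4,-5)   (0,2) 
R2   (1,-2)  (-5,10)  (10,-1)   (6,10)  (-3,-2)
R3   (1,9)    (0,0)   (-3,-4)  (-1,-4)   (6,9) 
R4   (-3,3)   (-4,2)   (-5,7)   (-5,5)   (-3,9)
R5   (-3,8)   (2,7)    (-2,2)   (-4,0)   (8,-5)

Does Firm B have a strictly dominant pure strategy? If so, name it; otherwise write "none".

none

P1 fails to dominate P2 at R2 (-2<10).
P2 fails to dominate P1 at R1 (-5<-2).
P3 fails to dominate P1 at R3 (-4<9).
P4 fails to dominate P1 at R1 (-5<-2).
P5 fails to dominate P1 at R2 (-2=-2).
No single strategy dominates all the others.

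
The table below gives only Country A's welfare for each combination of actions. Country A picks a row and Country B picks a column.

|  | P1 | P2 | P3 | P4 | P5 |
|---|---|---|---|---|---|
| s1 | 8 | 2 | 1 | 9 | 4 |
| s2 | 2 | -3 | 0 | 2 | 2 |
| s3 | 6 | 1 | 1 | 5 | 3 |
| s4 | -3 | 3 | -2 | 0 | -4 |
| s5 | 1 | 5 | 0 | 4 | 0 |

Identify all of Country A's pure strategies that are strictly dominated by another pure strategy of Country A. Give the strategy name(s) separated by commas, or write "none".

s2, s4

s1 is not dominated — it holds its own against s2 at P1 (8>2); s3 at P1 (8>6); s4 at P1 (8>-3); s5 at P1 (8>1).
s2 is strictly dominated by s1 (P1: 8>2, P2: 2>-3, P3: 1>0, P4: 9>2, P5: 4>2).
s3 is not dominated — it holds its own against s1 at P3 (1=1); s2 at P1 (6>2); s4 at P1 (6>-3); s5 at P1 (6>1).
s4: dominated, since s5 does at least as well everywhere (P1: 1>-3, P2: 5>3, P3: 0>-2, P4: 4>0, P5: 0>-4).
s5 is not dominated — it holds its own against s1 at P2 (5>2); s2 at P2 (5>-3); s3 at P2 (5>1); s4 at P1 (1>-3).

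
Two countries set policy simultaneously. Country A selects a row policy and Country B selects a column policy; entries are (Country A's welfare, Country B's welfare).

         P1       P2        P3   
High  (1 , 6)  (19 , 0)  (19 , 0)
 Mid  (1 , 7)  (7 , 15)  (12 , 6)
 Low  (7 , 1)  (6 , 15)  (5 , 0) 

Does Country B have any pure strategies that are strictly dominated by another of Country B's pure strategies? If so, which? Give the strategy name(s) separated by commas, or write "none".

Nothing dominates P1: P2 at High (6>0); P3 at High (6>0).
P2: no other strategy beats it everywhere (P1 at Mid (15>7); P3 at High (0=0)).
P3 is strictly dominated by P1 (High: 6>0, Mid: 7>6, Low: 1>0).

P3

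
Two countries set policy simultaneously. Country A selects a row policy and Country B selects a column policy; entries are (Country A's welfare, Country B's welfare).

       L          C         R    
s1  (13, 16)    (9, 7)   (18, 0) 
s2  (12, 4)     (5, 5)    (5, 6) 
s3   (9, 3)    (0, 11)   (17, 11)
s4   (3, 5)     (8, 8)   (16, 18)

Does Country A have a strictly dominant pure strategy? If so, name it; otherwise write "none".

s1 vs s2: L: 13>12, C: 9>5, R: 18>5.
s1 vs s3: L: 13>9, C: 9>0, R: 18>17.
s1 vs s4: L: 13>3, C: 9>8, R: 18>16.
s1 strictly beats every other strategy against every opponent action, so it is strictly dominant.

s1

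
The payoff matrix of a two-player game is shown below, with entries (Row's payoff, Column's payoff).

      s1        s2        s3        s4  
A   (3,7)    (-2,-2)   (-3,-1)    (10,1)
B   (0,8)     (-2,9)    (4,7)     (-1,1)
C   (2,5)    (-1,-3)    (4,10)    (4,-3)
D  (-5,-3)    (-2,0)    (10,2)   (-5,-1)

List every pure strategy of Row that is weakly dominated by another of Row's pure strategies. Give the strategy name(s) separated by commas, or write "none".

B

A is not dominated — it holds its own against B at s1 (3>0); C at s1 (3>2); D at s1 (3>-5).
B is weakly dominated by C (s1: 2>0, s2: -1>-2, s3: 4=4, s4: 4>-1).
Nothing dominates C: A at s2 (-1>-2); B at s1 (2>0); D at s1 (2>-5).
D is not dominated — it holds its own against A at s3 (10>-3); B at s3 (10>4); C at s3 (10>4).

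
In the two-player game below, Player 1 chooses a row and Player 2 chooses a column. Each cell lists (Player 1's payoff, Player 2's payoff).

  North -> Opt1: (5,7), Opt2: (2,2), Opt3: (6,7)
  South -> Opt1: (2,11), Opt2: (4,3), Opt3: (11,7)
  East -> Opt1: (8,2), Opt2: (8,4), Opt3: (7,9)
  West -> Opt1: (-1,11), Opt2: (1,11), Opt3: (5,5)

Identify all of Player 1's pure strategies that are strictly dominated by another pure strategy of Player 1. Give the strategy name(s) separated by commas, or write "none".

East strictly dominates North — Opt1: 8>5, Opt2: 8>2, Opt3: 7>6.
South is not dominated — it holds its own against North at Opt2 (4>2); East at Opt3 (11>7); West at Opt1 (2>-1).
East: no other strategy beats it everywhere (North at Opt1 (8>5); South at Opt1 (8>2); West at Opt1 (8>-1)).
West is strictly dominated by North (Opt1: 5>-1, Opt2: 2>1, Opt3: 6>5).

North, West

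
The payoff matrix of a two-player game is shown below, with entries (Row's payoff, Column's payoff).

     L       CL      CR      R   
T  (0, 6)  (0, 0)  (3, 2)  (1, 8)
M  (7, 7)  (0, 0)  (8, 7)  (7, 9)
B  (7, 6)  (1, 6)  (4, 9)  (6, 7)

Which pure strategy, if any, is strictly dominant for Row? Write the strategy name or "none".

none

T fails to dominate M at L (0<7).
M fails to dominate T at CL (0=0).
B fails to dominate M at L (7=7).
No single strategy dominates all the others.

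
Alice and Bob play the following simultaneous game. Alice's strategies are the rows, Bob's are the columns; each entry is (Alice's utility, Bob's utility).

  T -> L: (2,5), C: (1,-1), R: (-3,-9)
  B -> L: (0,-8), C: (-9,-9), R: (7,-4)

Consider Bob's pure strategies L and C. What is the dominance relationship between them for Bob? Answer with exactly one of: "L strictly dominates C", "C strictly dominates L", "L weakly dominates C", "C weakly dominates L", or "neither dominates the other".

L strictly dominates C

Compare L to C across each choice by Alice: T: 5>-1, B: -8>-9.
L gives a strictly higher payoff against each choice by Alice, so L strictly dominates C.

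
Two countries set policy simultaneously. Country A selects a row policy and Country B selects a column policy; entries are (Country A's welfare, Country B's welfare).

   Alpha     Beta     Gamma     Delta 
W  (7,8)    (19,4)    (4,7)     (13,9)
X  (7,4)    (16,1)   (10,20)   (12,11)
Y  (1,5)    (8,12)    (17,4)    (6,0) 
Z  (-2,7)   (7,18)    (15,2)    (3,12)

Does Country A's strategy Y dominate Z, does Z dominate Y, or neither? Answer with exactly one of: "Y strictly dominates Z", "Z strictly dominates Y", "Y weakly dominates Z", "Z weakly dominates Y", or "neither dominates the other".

Y strictly dominates Z

Y's payoffs vs Z's, by Country B's action — Alpha: 1>-2, Beta: 8>7, Gamma: 17>15, Delta: 6>3.
Y gives a strictly higher payoff against each choice by Country B, so Y strictly dominates Z.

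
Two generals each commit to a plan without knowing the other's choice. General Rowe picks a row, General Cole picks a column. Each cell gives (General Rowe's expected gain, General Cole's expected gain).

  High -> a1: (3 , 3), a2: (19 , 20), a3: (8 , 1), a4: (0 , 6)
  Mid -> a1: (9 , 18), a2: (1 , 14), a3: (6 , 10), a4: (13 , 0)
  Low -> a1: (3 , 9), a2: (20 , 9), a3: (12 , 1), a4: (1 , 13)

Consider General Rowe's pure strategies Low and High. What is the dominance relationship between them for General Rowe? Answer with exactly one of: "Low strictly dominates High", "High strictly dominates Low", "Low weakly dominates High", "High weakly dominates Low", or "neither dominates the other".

Low weakly dominates High

Compare Low to High across each choice by General Cole: a1: 3=3, a2: 20>19, a3: 12>8, a4: 1>0.
Low is at least as good everywhere and strictly better somewhere (tied only at a1), so Low weakly but not strictly dominates High.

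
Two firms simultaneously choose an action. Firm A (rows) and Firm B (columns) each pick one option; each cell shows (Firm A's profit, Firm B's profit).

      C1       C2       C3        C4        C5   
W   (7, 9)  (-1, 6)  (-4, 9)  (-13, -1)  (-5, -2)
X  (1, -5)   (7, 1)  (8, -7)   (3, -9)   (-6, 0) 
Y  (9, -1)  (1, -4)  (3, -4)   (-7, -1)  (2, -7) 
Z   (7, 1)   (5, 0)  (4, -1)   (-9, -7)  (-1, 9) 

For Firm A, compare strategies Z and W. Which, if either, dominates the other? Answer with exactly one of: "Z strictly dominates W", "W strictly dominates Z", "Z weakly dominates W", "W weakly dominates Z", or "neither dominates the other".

Compare Z to W across each opponent action: C1: 7=7, C2: 5>-1, C3: 4>-4, C4: -9>-13, C5: -1>-5.
Z is at least as good everywhere and strictly better somewhere (tied only at C1), so Z weakly but not strictly dominates W.

Z weakly dominates W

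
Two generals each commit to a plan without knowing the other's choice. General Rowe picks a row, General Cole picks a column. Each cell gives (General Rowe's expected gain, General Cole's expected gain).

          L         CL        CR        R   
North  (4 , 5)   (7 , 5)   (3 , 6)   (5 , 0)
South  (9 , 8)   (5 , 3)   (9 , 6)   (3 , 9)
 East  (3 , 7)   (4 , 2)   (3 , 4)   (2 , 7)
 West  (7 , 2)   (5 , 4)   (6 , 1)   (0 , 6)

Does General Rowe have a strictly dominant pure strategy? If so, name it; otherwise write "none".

none

North fails to dominate South at L (4<9).
South fails to dominate North at CL (5<7).
East fails to dominate North at L (3<4).
West fails to dominate North at CL (5<7).
No single strategy dominates all the others.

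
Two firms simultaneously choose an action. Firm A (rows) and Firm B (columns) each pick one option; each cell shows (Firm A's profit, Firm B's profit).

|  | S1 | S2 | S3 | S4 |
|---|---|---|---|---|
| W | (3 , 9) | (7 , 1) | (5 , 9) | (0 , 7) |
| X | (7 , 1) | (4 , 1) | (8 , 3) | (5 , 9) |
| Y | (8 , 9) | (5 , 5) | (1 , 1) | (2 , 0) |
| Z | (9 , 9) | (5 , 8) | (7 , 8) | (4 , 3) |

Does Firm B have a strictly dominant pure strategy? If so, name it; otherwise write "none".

none

S1 fails to dominate S2 at X (1=1).
S2 fails to dominate S1 at W (1<9).
S3 fails to dominate S1 at W (9=9).
S4 fails to dominate S1 at W (7<9).
No single strategy dominates all the others.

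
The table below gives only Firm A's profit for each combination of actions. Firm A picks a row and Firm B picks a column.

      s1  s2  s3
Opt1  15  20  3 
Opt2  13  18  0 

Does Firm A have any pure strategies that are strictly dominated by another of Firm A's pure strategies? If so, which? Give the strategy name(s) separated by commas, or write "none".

Opt2

Nothing dominates Opt1: Opt2 at s1 (15>13).
Opt2 is strictly dominated by Opt1 (s1: 15>13, s2: 20>18, s3: 3>0).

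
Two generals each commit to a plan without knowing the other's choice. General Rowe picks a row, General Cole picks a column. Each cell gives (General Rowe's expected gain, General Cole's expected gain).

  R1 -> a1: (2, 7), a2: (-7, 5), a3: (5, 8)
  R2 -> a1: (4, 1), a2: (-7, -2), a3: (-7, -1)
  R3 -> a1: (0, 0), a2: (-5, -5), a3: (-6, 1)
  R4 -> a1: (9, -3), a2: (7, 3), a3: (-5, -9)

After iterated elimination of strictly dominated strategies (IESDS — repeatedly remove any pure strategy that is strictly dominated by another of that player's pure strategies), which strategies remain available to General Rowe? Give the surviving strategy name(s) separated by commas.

R1, R4

General Rowe's strategy R2 is strictly dominated by R4 (a1: 9>4, a2: 7>-7, a3: -5>-7) and is removed.
General Rowe's strategy R3 is strictly dominated by R4 (a1: 9>0, a2: 7>-5, a3: -5>-6) and is removed.
Among the remaining strategies, none is strictly dominated by another pure strategy of the same player, so the elimination stops.
Surviving strategies — General Rowe: {R1, R4}; General Cole: {a1, a2, a3}.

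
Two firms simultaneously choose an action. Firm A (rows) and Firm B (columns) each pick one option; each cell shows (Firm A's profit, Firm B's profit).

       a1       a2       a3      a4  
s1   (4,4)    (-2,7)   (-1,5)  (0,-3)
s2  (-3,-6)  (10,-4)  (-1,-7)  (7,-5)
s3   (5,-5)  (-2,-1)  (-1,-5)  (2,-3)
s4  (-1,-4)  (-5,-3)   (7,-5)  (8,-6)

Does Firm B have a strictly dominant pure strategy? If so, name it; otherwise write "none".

a2

a2 vs a1: s1: 7>4, s2: -4>-6, s3: -1>-5, s4: -3>-4.
a2 vs a3: s1: 7>5, s2: -4>-7, s3: -1>-5, s4: -3>-5.
a2 vs a4: s1: 7>-3, s2: -4>-5, s3: -1>-3, s4: -3>-6.
a2 strictly beats every other strategy against every opponent action, so it is strictly dominant.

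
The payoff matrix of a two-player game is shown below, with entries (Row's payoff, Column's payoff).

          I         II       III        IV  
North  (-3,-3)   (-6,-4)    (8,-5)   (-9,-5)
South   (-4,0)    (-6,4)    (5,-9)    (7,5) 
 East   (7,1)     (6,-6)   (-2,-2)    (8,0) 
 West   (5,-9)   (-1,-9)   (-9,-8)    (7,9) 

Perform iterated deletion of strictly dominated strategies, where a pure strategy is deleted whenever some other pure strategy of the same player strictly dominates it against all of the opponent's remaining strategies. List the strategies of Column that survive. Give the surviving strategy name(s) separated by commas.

Row's strategy West is strictly dominated by East (I: 7>5, II: 6>-1, III: -2>-9, IV: 8>7) and is removed.
Column III is eliminated: I beats it against every remaining row (North: -3>-5, South: 0>-9, East: 1>-2).
Row North is eliminated: East beats it against every remaining column (I: 7>-3, II: 6>-6, IV: 8>-9).
Row's strategy South is strictly dominated by East (I: 7>-4, II: 6>-6, IV: 8>7) and is removed.
For Column, I strictly dominates II on the remaining rows (East: 1>-6); eliminate II.
For Column, I strictly dominates IV on the remaining rows (East: 1>0); eliminate IV.
Among the remaining strategies, none is strictly dominated by another pure strategy of the same player, so the elimination stops.
Surviving strategies — Row: {East}; Column: {I}.

I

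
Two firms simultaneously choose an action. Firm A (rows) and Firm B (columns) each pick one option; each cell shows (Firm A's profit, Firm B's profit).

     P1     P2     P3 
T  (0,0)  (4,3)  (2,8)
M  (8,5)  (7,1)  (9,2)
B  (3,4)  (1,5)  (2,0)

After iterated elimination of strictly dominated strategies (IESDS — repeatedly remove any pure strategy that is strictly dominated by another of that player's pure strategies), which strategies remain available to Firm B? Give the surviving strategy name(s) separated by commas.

P1

Row T is eliminated: M beats it against every remaining column (P1: 8>0, P2: 7>4, P3: 9>2).
Row B is eliminated: M beats it against every remaining column (P1: 8>3, P2: 7>1, P3: 9>2).
For Firm B, P1 strictly dominates P2 on the remaining rows (M: 5>1); eliminate P2.
Firm B's strategy P3 is strictly dominated by P1 (M: 5>2) and is removed.
Among the remaining strategies, none is strictly dominated by another pure strategy of the same player, so the elimination stops.
Surviving strategies — Firm A: {M}; Firm B: {P1}.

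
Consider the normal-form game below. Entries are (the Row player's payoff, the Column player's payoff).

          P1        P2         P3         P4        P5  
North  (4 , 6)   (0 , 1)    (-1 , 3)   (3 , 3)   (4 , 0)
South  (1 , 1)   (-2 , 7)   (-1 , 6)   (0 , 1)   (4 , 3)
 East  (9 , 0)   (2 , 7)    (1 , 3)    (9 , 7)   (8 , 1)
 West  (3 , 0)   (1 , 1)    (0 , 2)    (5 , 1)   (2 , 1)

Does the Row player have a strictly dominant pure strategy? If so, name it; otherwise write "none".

East

East vs North: P1: 9>4, P2: 2>0, P3: 1>-1, P4: 9>3, P5: 8>4.
East vs South: P1: 9>1, P2: 2>-2, P3: 1>-1, P4: 9>0, P5: 8>4.
East vs West: P1: 9>3, P2: 2>1, P3: 1>0, P4: 9>5, P5: 8>2.
East strictly beats every other strategy against every opponent action, so it is strictly dominant.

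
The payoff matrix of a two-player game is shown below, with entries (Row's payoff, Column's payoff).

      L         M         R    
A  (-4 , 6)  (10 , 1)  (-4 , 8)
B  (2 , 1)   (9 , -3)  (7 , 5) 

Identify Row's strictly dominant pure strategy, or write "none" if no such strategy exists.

none

A fails to dominate B at L (-4<2).
B fails to dominate A at M (9<10).
No single strategy dominates all the others.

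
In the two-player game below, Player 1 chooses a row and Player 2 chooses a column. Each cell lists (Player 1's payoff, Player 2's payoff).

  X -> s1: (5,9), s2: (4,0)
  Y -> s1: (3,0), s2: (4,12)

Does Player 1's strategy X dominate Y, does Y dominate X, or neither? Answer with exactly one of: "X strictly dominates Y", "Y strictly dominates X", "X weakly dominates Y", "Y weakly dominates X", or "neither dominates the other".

X's payoffs vs Y's, by Player 2's action — s1: 5>3, s2: 4=4.
X is at least as good everywhere and strictly better somewhere (tied only at s2), so X weakly but not strictly dominates Y.

X weakly dominates Y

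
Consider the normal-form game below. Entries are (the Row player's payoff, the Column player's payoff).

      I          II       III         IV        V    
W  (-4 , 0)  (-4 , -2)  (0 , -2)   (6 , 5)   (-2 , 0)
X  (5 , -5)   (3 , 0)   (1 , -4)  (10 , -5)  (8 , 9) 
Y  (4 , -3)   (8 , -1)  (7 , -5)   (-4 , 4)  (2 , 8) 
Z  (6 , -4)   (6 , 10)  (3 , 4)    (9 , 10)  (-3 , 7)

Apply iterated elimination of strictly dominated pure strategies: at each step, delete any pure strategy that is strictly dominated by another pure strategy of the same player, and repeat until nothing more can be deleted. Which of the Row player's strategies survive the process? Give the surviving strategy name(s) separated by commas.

Row W is eliminated: X beats it against every remaining column (I: 5>-4, II: 3>-4, III: 1>0, IV: 10>6, V: 8>-2).
The Column player's strategy I is strictly dominated by II (X: 0>-5, Y: -1>-3, Z: 10>-4) and is removed.
The Column player's strategy III is strictly dominated by II (X: 0>-4, Y: -1>-5, Z: 10>4) and is removed.
Among the remaining strategies, none is strictly dominated by another pure strategy of the same player, so the elimination stops.
Surviving strategies — the Row player: {X, Y, Z}; the Column player: {II, IV, V}.

X, Y, Z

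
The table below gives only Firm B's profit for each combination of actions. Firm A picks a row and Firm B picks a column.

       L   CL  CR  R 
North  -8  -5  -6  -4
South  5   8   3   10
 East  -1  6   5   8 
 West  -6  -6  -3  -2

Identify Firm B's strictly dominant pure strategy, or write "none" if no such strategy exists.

R vs L: North: -4>-8, South: 10>5, East: 8>-1, West: -2>-6.
R vs CL: North: -4>-5, South: 10>8, East: 8>6, West: -2>-6.
R vs CR: North: -4>-6, South: 10>3, East: 8>5, West: -2>-3.
R strictly beats every other strategy against every opponent action, so it is strictly dominant.

R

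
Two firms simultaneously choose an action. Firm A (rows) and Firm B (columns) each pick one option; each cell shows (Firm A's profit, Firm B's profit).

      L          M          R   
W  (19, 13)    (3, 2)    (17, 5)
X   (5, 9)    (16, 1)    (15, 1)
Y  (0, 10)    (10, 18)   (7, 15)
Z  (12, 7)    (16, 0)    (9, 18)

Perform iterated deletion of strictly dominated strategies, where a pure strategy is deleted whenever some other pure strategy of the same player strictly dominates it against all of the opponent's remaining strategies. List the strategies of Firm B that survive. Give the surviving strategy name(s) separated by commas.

L

For Firm A, X strictly dominates Y on the remaining columns (L: 5>0, M: 16>10, R: 15>7); eliminate Y.
For Firm B, L strictly dominates M on the remaining rows (W: 13>2, X: 9>1, Z: 7>0); eliminate M.
Row X is eliminated: W beats it against every remaining column (L: 19>5, R: 17>15).
Row Z is eliminated: W beats it against every remaining column (L: 19>12, R: 17>9).
Firm B's strategy R is strictly dominated by L (W: 13>5) and is removed.
Among the remaining strategies, none is strictly dominated by another pure strategy of the same player, so the elimination stops.
Surviving strategies — Firm A: {W}; Firm B: {L}.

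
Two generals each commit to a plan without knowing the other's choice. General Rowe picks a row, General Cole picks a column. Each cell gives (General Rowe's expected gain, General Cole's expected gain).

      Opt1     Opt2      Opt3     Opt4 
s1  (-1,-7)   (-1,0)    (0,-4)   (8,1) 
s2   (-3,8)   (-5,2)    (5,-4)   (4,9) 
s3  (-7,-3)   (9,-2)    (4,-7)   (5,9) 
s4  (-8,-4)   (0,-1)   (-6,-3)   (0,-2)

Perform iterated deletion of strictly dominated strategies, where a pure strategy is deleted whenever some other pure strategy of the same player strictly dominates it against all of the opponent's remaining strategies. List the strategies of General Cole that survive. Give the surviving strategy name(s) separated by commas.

Opt4

For General Rowe, s3 strictly dominates s4 on the remaining columns (Opt1: -7>-8, Opt2: 9>0, Opt3: 4>-6, Opt4: 5>0); eliminate s4.
For General Cole, Opt4 strictly dominates Opt1 on the remaining rows (s1: 1>-7, s2: 9>8, s3: 9>-3); eliminate Opt1.
Column Opt2 is eliminated: Opt4 beats it against every remaining row (s1: 1>0, s2: 9>2, s3: 9>-2).
General Cole's strategy Opt3 is strictly dominated by Opt4 (s1: 1>-4, s2: 9>-4, s3: 9>-7) and is removed.
For General Rowe, s1 strictly dominates s2 on the remaining columns (Opt4: 8>4); eliminate s2.
General Rowe's strategy s3 is strictly dominated by s1 (Opt4: 8>5) and is removed.
Among the remaining strategies, none is strictly dominated by another pure strategy of the same player, so the elimination stops.
Surviving strategies — General Rowe: {s1}; General Cole: {Opt4}.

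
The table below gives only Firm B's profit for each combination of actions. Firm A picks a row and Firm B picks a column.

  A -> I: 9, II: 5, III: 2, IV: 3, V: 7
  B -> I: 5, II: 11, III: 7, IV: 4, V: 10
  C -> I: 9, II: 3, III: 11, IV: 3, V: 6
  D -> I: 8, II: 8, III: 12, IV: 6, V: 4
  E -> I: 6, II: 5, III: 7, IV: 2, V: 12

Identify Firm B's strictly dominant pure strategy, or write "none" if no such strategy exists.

none

I fails to dominate II at B (5<11).
II fails to dominate I at A (5<9).
III fails to dominate I at A (2<9).
IV fails to dominate I at A (3<9).
V fails to dominate I at A (7<9).
No single strategy dominates all the others.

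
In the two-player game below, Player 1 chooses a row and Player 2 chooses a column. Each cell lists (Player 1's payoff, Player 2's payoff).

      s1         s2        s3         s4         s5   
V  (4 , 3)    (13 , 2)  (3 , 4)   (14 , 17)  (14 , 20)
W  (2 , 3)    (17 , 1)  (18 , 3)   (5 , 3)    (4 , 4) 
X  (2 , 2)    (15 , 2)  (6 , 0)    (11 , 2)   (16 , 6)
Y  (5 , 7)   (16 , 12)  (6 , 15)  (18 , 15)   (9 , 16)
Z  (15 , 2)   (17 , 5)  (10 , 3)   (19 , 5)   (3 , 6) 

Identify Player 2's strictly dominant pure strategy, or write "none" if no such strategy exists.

s5 vs s1: V: 20>3, W: 4>3, X: 6>2, Y: 16>7, Z: 6>2.
s5 vs s2: V: 20>2, W: 4>1, X: 6>2, Y: 16>12, Z: 6>5.
s5 vs s3: V: 20>4, W: 4>3, X: 6>0, Y: 16>15, Z: 6>3.
s5 vs s4: V: 20>17, W: 4>3, X: 6>2, Y: 16>15, Z: 6>5.
s5 strictly beats every other strategy against every opponent action, so it is strictly dominant.

s5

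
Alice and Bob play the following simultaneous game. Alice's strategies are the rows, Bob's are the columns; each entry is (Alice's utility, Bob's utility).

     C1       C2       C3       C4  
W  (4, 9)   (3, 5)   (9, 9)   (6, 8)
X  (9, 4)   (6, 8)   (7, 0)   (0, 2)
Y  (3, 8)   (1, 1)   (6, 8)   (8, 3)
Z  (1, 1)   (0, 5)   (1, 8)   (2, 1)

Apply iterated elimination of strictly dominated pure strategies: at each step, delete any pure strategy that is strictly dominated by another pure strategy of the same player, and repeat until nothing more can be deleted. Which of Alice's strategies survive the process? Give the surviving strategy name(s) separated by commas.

For Alice, W strictly dominates Z on the remaining columns (C1: 4>1, C2: 3>0, C3: 9>1, C4: 6>2); eliminate Z.
Bob's strategy C4 is strictly dominated by C1 (W: 9>8, X: 4>2, Y: 8>3) and is removed.
Alice's strategy Y is strictly dominated by W (C1: 4>3, C2: 3>1, C3: 9>6) and is removed.
Among the remaining strategies, none is strictly dominated by another pure strategy of the same player, so the elimination stops.
Surviving strategies — Alice: {W, X}; Bob: {C1, C2, C3}.

W, X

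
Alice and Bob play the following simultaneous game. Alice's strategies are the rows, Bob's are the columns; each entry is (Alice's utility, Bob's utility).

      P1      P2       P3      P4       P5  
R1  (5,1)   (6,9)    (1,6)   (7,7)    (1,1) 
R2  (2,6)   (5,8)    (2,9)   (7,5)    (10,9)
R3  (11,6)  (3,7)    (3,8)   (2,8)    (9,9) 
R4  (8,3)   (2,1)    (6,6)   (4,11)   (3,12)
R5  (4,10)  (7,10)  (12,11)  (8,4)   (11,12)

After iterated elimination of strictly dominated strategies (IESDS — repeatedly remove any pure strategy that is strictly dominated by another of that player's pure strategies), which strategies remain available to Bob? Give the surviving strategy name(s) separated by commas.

P5

Row R2 is eliminated: R5 beats it against every remaining column (P1: 4>2, P2: 7>5, P3: 12>2, P4: 8>7, P5: 11>10).
For Bob, P3 strictly dominates P1 on the remaining rows (R1: 6>1, R3: 8>6, R4: 6>3, R5: 11>10); eliminate P1.
For Alice, R5 strictly dominates R1 on the remaining columns (P2: 7>6, P3: 12>1, P4: 8>7, P5: 11>1); eliminate R1.
For Alice, R5 strictly dominates R3 on the remaining columns (P2: 7>3, P3: 12>3, P4: 8>2, P5: 11>9); eliminate R3.
Alice's strategy R4 is strictly dominated by R5 (P2: 7>2, P3: 12>6, P4: 8>4, P5: 11>3) and is removed.
Bob's strategy P2 is strictly dominated by P3 (R5: 11>10) and is removed.
Column P3 is eliminated: P5 beats it against every remaining row (R5: 12>11).
For Bob, P5 strictly dominates P4 on the remaining rows (R5: 12>4); eliminate P4.
Among the remaining strategies, none is strictly dominated by another pure strategy of the same player, so the elimination stops.
Surviving strategies — Alice: {R5}; Bob: {P5}.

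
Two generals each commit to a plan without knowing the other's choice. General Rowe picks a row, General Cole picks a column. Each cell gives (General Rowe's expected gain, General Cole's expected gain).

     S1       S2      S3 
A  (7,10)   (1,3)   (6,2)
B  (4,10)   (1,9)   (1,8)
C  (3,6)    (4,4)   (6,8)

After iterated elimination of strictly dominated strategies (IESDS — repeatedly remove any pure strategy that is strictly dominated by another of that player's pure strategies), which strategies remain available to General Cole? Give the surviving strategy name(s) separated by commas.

S1, S3

General Cole's strategy S2 is strictly dominated by S1 (A: 10>3, B: 10>9, C: 6>4) and is removed.
Row B is eliminated: A beats it against every remaining column (S1: 7>4, S3: 6>1).
Among the remaining strategies, none is strictly dominated by another pure strategy of the same player, so the elimination stops.
Surviving strategies — General Rowe: {A, C}; General Cole: {S1, S3}.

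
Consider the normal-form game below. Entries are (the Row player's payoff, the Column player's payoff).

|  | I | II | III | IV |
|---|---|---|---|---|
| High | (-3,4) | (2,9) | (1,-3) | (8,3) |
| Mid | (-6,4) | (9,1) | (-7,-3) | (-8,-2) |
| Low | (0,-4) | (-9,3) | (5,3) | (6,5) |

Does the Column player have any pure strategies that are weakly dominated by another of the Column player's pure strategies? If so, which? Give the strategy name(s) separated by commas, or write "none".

I is not dominated — it holds its own against II at Mid (4>1); III at High (4>-3); IV at High (4>3).
Nothing dominates II: I at High (9>4); III at High (9>-3); IV at High (9>3).
III is weakly dominated by II (High: 9>-3, Mid: 1>-3, Low: 3=3).
IV: no other strategy beats it everywhere (I at Low (5>-4); II at Low (5>3); III at High (3>-3)).

III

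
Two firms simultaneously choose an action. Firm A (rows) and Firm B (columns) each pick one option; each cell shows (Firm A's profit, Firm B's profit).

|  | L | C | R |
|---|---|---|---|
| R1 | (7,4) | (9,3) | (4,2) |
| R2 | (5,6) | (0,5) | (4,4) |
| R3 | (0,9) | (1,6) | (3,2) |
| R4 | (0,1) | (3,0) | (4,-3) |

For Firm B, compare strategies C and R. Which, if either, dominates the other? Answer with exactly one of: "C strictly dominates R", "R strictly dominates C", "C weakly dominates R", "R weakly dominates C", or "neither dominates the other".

C strictly dominates R

Compare C to R across each choice by Firm A: R1: 3>2, R2: 5>4, R3: 6>2, R4: 0>-3.
Every comparison favours C, so C strictly dominates R.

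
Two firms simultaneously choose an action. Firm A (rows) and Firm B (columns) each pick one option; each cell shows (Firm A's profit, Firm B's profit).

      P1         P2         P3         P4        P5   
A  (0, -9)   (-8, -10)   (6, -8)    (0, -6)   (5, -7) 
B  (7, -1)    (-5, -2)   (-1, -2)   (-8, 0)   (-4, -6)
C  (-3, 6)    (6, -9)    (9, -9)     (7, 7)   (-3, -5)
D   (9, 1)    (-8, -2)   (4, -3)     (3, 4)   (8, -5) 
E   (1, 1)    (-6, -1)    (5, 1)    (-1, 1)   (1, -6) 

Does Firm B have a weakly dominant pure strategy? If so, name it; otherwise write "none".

P4

P4 vs P1: A: -6>-9, B: 0>-1, C: 7>6, D: 4>1, E: 1=1.
P4 vs P2: A: -6>-10, B: 0>-2, C: 7>-9, D: 4>-2, E: 1>-1.
P4 vs P3: A: -6>-8, B: 0>-2, C: 7>-9, D: 4>-3, E: 1=1.
P4 vs P5: A: -6>-7, B: 0>-6, C: 7>-5, D: 4>-5, E: 1>-6.
P4 is at least as good as every other strategy against every opponent action, so it is weakly dominant.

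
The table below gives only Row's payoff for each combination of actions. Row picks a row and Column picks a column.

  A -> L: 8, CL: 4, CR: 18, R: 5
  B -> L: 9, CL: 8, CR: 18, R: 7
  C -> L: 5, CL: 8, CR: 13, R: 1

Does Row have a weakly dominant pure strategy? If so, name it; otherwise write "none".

B

B vs A: L: 9>8, CL: 8>4, CR: 18=18, R: 7>5.
B vs C: L: 9>5, CL: 8=8, CR: 18>13, R: 7>1.
B is at least as good as every other strategy against every opponent action, so it is weakly dominant.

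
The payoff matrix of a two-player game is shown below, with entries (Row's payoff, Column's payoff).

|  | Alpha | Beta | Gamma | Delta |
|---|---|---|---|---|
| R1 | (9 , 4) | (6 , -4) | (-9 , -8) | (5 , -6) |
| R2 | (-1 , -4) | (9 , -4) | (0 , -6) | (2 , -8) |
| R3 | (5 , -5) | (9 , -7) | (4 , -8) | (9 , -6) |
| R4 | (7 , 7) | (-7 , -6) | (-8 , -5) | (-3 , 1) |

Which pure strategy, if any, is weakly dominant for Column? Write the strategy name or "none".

Alpha vs Beta: R1: 4>-4, R2: -4=-4, R3: -5>-7, R4: 7>-6.
Alpha vs Gamma: R1: 4>-8, R2: -4>-6, R3: -5>-8, R4: 7>-5.
Alpha vs Delta: R1: 4>-6, R2: -4>-8, R3: -5>-6, R4: 7>1.
Alpha is at least as good as every other strategy against every opponent action, so it is weakly dominant.

Alpha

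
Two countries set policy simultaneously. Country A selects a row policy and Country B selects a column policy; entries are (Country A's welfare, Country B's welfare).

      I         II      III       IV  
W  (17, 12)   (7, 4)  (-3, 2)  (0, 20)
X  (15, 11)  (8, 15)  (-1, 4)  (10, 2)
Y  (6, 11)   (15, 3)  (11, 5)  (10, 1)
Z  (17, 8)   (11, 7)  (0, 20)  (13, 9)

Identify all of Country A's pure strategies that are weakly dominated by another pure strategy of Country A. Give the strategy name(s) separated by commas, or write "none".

W, X

W: dominated, since Z does at least as well everywhere (I: 17=17, II: 11>7, III: 0>-3, IV: 13>0).
Z weakly dominates X — I: 17>15, II: 11>8, III: 0>-1, IV: 13>10.
Y: no other strategy beats it everywhere (W at II (15>7); X at II (15>8); Z at II (15>11)).
Nothing dominates Z: W at II (11>7); X at I (17>15); Y at I (17>6).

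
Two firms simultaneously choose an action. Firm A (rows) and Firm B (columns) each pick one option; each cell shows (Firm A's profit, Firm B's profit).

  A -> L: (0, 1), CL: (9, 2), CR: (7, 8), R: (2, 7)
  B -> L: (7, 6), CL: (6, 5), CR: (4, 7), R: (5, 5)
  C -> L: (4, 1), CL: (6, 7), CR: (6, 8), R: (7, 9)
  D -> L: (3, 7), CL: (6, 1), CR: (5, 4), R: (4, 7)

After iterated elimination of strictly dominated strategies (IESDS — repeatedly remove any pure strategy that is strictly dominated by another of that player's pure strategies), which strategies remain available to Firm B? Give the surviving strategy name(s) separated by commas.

Firm B's strategy CL is strictly dominated by CR (A: 8>2, B: 7>5, C: 8>7, D: 4>1) and is removed.
Firm A's strategy D is strictly dominated by C (L: 4>3, CR: 6>5, R: 7>4) and is removed.
Firm B's strategy L is strictly dominated by CR (A: 8>1, B: 7>6, C: 8>1) and is removed.
Firm A's strategy B is strictly dominated by C (CR: 6>4, R: 7>5) and is removed.
Among the remaining strategies, none is strictly dominated by another pure strategy of the same player, so the elimination stops.
Surviving strategies — Firm A: {A, C}; Firm B: {CR, R}.

CR, R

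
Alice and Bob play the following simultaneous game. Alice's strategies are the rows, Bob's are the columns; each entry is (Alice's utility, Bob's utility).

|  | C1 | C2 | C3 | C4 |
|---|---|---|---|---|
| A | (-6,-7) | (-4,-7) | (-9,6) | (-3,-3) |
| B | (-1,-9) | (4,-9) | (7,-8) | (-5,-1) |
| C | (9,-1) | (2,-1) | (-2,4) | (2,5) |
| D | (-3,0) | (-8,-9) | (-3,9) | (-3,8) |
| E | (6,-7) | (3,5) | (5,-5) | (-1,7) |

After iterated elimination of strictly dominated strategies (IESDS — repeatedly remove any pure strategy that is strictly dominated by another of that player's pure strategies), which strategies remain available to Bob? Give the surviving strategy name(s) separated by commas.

C4

Alice's strategy A is strictly dominated by C (C1: 9>-6, C2: 2>-4, C3: -2>-9, C4: 2>-3) and is removed.
Alice's strategy D is strictly dominated by C (C1: 9>-3, C2: 2>-8, C3: -2>-3, C4: 2>-3) and is removed.
Bob's strategy C1 is strictly dominated by C3 (B: -8>-9, C: 4>-1, E: -5>-7) and is removed.
For Bob, C4 strictly dominates C2 on the remaining rows (B: -1>-9, C: 5>-1, E: 7>5); eliminate C2.
Column C3 is eliminated: C4 beats it against every remaining row (B: -1>-8, C: 5>4, E: 7>-5).
For Alice, C strictly dominates B on the remaining columns (C4: 2>-5); eliminate B.
For Alice, C strictly dominates E on the remaining columns (C4: 2>-1); eliminate E.
Among the remaining strategies, none is strictly dominated by another pure strategy of the same player, so the elimination stops.
Surviving strategies — Alice: {C}; Bob: {C4}.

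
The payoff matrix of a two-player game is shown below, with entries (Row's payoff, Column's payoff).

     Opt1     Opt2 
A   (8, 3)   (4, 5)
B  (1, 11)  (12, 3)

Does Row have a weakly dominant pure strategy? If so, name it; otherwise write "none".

none

A fails to dominate B at Opt2 (4<12).
B fails to dominate A at Opt1 (1<8).
No single strategy dominates all the others.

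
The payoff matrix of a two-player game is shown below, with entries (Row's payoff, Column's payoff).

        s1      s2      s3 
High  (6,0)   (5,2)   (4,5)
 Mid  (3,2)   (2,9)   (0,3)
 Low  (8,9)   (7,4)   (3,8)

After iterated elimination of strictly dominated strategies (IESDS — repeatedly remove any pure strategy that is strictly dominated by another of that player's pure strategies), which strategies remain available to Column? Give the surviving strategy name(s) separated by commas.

s1, s3

For Row, High strictly dominates Mid on the remaining columns (s1: 6>3, s2: 5>2, s3: 4>0); eliminate Mid.
Column s2 is eliminated: s3 beats it against every remaining row (High: 5>2, Low: 8>4).
Among the remaining strategies, none is strictly dominated by another pure strategy of the same player, so the elimination stops.
Surviving strategies — Row: {High, Low}; Column: {s1, s3}.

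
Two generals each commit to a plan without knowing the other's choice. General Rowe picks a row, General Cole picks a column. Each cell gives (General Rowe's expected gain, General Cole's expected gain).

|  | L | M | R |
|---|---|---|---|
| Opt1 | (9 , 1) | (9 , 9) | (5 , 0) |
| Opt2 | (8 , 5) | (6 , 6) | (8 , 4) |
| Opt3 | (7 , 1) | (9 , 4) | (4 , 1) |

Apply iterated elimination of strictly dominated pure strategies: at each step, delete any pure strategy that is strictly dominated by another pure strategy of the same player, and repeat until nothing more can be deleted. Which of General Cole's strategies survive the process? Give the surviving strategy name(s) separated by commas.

M

Column L is eliminated: M beats it against every remaining row (Opt1: 9>1, Opt2: 6>5, Opt3: 4>1).
General Cole's strategy R is strictly dominated by M (Opt1: 9>0, Opt2: 6>4, Opt3: 4>1) and is removed.
General Rowe's strategy Opt2 is strictly dominated by Opt1 (M: 9>6) and is removed.
Among the remaining strategies, none is strictly dominated by another pure strategy of the same player, so the elimination stops.
Surviving strategies — General Rowe: {Opt1, Opt3}; General Cole: {M}.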